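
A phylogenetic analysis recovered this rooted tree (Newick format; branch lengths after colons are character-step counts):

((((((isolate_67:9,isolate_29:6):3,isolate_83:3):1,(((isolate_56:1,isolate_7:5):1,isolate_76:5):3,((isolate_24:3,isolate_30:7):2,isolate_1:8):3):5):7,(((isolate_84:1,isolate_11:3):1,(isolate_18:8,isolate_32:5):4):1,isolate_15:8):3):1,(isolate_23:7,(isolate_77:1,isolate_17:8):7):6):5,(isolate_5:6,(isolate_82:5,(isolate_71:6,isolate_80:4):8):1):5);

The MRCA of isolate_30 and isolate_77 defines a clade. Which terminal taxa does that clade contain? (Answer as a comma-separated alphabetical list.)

Tracing isolate_30: it sits inside (isolate_24,isolate_30).
Tracing isolate_77: it sits inside (isolate_77,isolate_17).
The smallest clade enclosing both is (((((isolate_67,isolate_29),isolate_83),(((isolate_56,isolate_7),isolate_76),((isolate_24,isolate_30),isolate_1))),(((isolate_84,isolate_11),(isolate_18,isolate_32)),isolate_15)),(isolate_23,(isolate_77,isolate_17))); the answer is its 17 terminal taxa in alphabetical order.

isolate_1, isolate_11, isolate_15, isolate_17, isolate_18, isolate_23, isolate_24, isolate_29, isolate_30, isolate_32, isolate_56, isolate_67, isolate_7, isolate_76, isolate_77, isolate_83, isolate_84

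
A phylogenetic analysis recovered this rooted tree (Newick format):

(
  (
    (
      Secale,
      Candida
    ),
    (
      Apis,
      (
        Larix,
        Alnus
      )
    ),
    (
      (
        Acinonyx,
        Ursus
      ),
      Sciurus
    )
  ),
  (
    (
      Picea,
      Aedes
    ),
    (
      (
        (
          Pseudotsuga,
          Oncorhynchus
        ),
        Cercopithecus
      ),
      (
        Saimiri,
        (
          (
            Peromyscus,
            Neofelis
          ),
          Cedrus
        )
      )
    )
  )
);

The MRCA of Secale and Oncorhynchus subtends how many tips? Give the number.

17

The MRCA of Secale and Oncorhynchus is the root, so the clade is the entire tree.
That clade contains 17 terminal taxa: Acinonyx, Aedes, Alnus, Apis, Candida, Cedrus, Cercopithecus, Larix, Neofelis, Oncorhynchus, Peromyscus, Picea, Pseudotsuga, Saimiri, Sciurus, Secale, Ursus.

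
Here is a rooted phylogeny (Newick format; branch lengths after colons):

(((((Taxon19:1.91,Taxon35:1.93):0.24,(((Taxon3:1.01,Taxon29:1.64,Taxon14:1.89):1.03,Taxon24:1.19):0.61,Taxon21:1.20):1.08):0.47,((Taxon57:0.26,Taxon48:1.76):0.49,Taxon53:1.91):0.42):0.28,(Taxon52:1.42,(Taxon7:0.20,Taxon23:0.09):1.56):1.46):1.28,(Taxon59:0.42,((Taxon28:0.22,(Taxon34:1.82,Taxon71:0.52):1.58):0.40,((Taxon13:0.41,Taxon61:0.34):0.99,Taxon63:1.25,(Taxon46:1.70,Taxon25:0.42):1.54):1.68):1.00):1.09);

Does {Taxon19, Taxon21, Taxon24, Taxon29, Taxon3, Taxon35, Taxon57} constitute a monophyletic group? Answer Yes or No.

The MRCA of the listed taxa subtends (((Taxon19,Taxon35),(((Taxon3,Taxon29,Taxon14),Taxon24),Taxon21)),((Taxon57,Taxon48),Taxon53)).
That clade also contains Taxon14, Taxon48, Taxon53, which are not in the proposed group, so the group is not monophyletic.

No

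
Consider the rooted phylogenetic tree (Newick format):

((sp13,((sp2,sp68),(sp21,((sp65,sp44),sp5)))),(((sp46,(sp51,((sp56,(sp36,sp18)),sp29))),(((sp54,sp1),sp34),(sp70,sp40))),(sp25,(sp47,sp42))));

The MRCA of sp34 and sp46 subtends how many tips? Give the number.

11

The MRCA of sp34 and sp46 is the node subtending ((sp46,(sp51,((sp56,(sp36,sp18)),sp29))),(((sp54,sp1),sp34),(sp70,sp40))).
That clade contains 11 terminal taxa: sp1, sp18, sp29, sp34, sp36, sp40, sp46, sp51, sp54, sp56, sp70.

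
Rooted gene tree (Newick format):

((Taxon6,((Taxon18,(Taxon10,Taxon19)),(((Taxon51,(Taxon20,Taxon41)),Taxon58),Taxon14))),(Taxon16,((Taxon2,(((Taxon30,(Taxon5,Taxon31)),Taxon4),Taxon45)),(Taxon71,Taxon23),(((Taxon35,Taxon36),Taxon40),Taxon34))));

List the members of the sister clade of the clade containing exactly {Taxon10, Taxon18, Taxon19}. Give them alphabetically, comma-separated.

Taxon14, Taxon20, Taxon41, Taxon51, Taxon58

The clade containing exactly {Taxon10, Taxon18, Taxon19} attaches to the tree at the node subtending ((Taxon18,(Taxon10,Taxon19)),(((Taxon51,(Taxon20,Taxon41)),Taxon58),Taxon14)).
The other lineage descending from that same node — the sister group — is (((Taxon51,(Taxon20,Taxon41)),Taxon58),Taxon14); its 5 tips in alphabetical order are the answer.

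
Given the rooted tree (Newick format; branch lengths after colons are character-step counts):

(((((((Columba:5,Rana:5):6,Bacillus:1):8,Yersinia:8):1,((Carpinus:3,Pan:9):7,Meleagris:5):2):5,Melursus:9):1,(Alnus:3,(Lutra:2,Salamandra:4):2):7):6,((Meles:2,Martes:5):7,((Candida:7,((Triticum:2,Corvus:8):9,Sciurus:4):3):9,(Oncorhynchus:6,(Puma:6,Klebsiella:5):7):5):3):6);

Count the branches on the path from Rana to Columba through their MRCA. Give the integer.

The MRCA of Rana and Columba is the node subtending (Columba,Rana).
From Rana up to that node: 1 branch. From Columba up to the same node: 1 branch. Total: 1 + 1 = 2.

2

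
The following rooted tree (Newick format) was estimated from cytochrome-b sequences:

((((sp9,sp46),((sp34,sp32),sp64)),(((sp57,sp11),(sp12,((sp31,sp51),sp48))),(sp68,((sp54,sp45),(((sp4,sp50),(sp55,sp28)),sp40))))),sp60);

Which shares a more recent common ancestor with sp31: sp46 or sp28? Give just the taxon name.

The MRCA of sp31 and sp28 subtends (((sp57,sp11),(sp12,((sp31,sp51),sp48))),(sp68,((sp54,sp45),(((sp4,sp50),(sp55,sp28)),sp40)))) (14 taxa).
The MRCA of sp31 and sp46 subtends (((sp9,sp46),((sp34,sp32),sp64)),(((sp57,sp11),(sp12,((sp31,sp51),sp48))),(sp68,((sp54,sp45),(((sp4,sp50),(sp55,sp28)),sp40))))) (19 taxa).
The first is nested inside the second, so sp31 shares a more recent common ancestor with sp28.

sp28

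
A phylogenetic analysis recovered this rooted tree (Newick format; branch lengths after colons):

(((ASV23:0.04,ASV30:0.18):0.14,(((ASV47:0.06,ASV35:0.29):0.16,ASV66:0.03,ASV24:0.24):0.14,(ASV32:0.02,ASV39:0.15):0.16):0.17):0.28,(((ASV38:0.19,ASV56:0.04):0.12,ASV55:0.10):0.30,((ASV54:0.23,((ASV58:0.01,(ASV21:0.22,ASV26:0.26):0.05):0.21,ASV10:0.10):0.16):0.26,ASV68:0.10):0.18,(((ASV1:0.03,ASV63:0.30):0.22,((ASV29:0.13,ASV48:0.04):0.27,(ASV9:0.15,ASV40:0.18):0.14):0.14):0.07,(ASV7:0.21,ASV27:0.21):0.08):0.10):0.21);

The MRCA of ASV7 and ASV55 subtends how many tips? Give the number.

17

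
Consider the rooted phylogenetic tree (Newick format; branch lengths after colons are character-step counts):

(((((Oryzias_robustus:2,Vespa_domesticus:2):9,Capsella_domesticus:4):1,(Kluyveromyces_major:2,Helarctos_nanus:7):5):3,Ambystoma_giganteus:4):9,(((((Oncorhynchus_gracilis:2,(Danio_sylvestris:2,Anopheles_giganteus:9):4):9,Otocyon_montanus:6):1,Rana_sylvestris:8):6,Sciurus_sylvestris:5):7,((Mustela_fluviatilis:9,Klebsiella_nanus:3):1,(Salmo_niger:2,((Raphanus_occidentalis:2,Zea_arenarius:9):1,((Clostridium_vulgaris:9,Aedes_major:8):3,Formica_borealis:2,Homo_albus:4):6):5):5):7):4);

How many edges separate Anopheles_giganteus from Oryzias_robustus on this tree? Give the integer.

12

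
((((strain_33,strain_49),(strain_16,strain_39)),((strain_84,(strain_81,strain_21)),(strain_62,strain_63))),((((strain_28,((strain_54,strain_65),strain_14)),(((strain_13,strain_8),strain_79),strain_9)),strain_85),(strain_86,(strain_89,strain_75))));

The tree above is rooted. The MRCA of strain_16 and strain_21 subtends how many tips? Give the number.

9

The MRCA of strain_16 and strain_21 is the node subtending (((strain_33,strain_49),(strain_16,strain_39)),((strain_84,(strain_81,strain_21)),(strain_62,strain_63))).
That clade contains 9 terminal taxa: strain_16, strain_21, strain_33, strain_39, strain_49, strain_62, strain_63, strain_81, strain_84.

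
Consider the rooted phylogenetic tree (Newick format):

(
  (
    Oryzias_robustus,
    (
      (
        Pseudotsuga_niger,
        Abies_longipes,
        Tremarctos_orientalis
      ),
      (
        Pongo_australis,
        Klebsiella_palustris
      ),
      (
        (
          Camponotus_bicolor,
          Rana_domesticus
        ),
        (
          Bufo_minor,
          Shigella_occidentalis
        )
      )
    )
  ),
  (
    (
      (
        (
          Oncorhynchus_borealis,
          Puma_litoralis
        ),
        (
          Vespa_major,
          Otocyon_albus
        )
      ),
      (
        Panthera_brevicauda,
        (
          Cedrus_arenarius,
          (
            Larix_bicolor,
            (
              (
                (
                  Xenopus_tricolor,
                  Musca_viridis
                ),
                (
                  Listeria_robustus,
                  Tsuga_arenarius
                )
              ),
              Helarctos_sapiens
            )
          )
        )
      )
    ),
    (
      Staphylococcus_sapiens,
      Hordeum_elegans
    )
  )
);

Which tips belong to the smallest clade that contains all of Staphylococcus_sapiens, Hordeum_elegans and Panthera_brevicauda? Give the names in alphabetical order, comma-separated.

Cedrus_arenarius, Helarctos_sapiens, Hordeum_elegans, Larix_bicolor, Listeria_robustus, Musca_viridis, Oncorhynchus_borealis, Otocyon_albus, Panthera_brevicauda, Puma_litoralis, Staphylococcus_sapiens, Tsuga_arenarius, Vespa_major, Xenopus_tricolor

Tracing Staphylococcus_sapiens: it sits inside (Staphylococcus_sapiens,Hordeum_elegans).
Tracing Hordeum_elegans: it sits inside (Staphylococcus_sapiens,Hordeum_elegans).
Tracing Panthera_brevicauda: it sits inside (Panthera_brevicauda,(Cedrus_arenarius,(Larix_bicolor,(((Xenopus_tricolor,Musca_viridis),(Listeria_robustus,Tsuga_arenarius)),Helarctos_sapiens)))).
The smallest clade enclosing all 3 is ((((Oncorhynchus_borealis,Puma_litoralis),(Vespa_major,Otocyon_albus)),(Panthera_brevicauda,(Cedrus_arenarius,(Larix_bicolor,(((Xenopus_tricolor,Musca_viridis),(Listeria_robustus,Tsuga_arenarius)),Helarctos_sapiens))))),(Staphylococcus_sapiens,Hordeum_elegans)); the answer is its 14 terminal taxa in alphabetical order.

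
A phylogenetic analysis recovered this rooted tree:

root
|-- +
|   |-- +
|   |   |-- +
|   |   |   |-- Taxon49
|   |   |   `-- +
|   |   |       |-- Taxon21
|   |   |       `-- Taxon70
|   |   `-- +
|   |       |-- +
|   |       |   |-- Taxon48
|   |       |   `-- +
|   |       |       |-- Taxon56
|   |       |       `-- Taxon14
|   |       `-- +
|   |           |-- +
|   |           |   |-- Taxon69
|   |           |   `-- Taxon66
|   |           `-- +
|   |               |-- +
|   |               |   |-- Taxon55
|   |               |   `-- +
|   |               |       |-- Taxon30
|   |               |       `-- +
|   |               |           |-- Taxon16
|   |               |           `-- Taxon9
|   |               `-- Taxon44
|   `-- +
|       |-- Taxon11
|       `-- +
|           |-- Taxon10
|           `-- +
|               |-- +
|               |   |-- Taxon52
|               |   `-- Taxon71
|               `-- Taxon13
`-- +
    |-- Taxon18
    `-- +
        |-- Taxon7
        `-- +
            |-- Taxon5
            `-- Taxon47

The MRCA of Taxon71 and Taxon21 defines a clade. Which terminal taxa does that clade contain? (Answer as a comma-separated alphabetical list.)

Taxon10, Taxon11, Taxon13, Taxon14, Taxon16, Taxon21, Taxon30, Taxon44, Taxon48, Taxon49, Taxon52, Taxon55, Taxon56, Taxon66, Taxon69, Taxon70, Taxon71, Taxon9

Tracing Taxon71: it sits inside (Taxon52,Taxon71).
Tracing Taxon21: it sits inside (Taxon21,Taxon70).
The smallest clade enclosing both is (((Taxon49,(Taxon21,Taxon70)),((Taxon48,(Taxon56,Taxon14)),((Taxon69,Taxon66),((Taxon55,(Taxon30,(Taxon16,Taxon9))),Taxon44)))),(Taxon11,(Taxon10,((Taxon52,Taxon71),Taxon13)))); the answer is its 18 terminal taxa in alphabetical order.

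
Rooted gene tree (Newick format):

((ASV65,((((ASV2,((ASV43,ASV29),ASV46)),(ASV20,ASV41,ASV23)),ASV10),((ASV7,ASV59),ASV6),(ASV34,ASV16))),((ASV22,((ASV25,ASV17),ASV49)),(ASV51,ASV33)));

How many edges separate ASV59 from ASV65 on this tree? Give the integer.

5

The MRCA of ASV59 and ASV65 is the node subtending (ASV65,((((ASV2,((ASV43,ASV29),ASV46)),(ASV20,ASV41,ASV23)),ASV10),((ASV7,ASV59),ASV6),(ASV34,ASV16))).
From ASV59 up to that node: 4 branches. From ASV65 up to the same node: 1 branch. Total: 4 + 1 = 5.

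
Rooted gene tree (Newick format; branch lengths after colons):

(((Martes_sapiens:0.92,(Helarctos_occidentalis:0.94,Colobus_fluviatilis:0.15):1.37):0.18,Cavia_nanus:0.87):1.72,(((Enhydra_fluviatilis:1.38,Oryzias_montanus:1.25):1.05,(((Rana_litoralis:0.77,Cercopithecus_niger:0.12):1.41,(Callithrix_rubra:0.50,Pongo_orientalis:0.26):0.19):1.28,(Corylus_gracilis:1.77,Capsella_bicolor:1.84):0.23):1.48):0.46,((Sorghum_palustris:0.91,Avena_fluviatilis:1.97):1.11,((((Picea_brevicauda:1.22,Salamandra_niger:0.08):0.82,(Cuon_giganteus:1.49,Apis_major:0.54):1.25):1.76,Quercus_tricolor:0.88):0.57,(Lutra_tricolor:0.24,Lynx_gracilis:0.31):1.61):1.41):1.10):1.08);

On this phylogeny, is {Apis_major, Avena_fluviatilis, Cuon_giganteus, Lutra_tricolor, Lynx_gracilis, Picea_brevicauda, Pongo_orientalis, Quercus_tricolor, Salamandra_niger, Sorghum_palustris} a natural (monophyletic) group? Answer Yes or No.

The MRCA of the listed taxa subtends (((Enhydra_fluviatilis,Oryzias_montanus),(((Rana_litoralis,Cercopithecus_niger),(Callithrix_rubra,Pongo_orientalis)),(Corylus_gracilis,Capsella_bicolor))),((Sorghum_palustris,Avena_fluviatilis),((((Picea_brevicauda,Salamandra_niger),(Cuon_giganteus,Apis_major)),Quercus_tricolor),(Lutra_tricolor,Lynx_gracilis)))).
That clade also contains Callithrix_rubra, Capsella_bicolor, Cercopithecus_niger, Corylus_gracilis, Enhydra_fluviatilis, Oryzias_montanus, Rana_litoralis, which are not in the proposed group, so the group is not monophyletic.

No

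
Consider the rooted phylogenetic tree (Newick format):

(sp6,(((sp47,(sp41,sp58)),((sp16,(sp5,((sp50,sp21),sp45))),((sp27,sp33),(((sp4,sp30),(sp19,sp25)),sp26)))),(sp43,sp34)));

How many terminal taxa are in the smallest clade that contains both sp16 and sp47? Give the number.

15

The MRCA of sp16 and sp47 is the node subtending ((sp47,(sp41,sp58)),((sp16,(sp5,((sp50,sp21),sp45))),((sp27,sp33),(((sp4,sp30),(sp19,sp25)),sp26)))).
That clade contains 15 terminal taxa: sp16, sp19, sp21, sp25, sp26, sp27, sp30, sp33, sp4, sp41, sp45, sp47, sp5, sp50, sp58.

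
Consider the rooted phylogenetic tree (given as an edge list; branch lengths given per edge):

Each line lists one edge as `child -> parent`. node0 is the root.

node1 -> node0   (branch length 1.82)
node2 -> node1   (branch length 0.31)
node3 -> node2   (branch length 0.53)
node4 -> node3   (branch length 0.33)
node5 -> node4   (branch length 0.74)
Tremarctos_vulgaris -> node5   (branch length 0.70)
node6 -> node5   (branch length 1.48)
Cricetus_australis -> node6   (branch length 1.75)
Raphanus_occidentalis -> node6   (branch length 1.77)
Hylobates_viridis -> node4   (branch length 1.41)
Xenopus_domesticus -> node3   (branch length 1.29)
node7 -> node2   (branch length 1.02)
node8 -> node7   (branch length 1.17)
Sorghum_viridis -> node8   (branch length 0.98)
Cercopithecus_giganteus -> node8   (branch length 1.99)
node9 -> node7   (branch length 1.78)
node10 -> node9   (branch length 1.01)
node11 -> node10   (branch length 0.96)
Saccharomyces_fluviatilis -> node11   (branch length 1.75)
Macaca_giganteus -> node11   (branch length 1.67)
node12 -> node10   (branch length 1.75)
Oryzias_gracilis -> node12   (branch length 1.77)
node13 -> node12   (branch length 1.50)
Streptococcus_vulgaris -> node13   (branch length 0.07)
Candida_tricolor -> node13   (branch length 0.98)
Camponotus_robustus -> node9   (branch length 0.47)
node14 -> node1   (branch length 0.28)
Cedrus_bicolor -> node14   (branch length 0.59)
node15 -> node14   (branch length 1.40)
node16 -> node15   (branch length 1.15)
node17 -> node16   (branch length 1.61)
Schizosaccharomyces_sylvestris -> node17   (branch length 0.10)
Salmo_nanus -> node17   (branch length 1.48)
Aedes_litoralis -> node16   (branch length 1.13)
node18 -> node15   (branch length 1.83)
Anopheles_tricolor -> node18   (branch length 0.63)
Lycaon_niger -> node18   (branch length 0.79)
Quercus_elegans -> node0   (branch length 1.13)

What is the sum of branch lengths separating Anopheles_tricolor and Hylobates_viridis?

6.72

The path runs Anopheles_tricolor → … → MRCA → … → Hylobates_viridis; the MRCA is the node subtending (((((Tremarctos_vulgaris,(Cricetus_australis,Raphanus_occidentalis)),Hylobates_viridis),Xenopus_domesticus),((Sorghum_viridis,Cercopithecus_giganteus),(((Saccharomyces_fluviatilis,Macaca_giganteus),(Oryzias_gracilis,(Streptococcus_vulgaris,Candida_tricolor))),Camponotus_robustus))),(Cedrus_bicolor,(((Schizosaccharomyces_sylvestris,Salmo_nanus),Aedes_litoralis),(Anopheles_tricolor,Lycaon_niger)))).
Branch lengths along that path: 0.63 + 1.83 + 1.40 + 0.28 + 0.31 + 0.53 + 0.33 + 1.41 = 6.72.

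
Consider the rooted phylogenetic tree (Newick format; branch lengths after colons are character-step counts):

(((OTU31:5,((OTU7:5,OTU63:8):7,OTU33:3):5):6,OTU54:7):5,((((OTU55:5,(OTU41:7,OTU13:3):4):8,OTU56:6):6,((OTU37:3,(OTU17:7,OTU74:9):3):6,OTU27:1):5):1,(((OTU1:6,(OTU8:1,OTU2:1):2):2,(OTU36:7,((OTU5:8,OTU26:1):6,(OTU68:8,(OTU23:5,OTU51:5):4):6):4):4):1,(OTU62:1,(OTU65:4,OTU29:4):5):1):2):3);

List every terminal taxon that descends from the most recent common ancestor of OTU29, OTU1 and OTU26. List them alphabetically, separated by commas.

OTU1, OTU2, OTU23, OTU26, OTU29, OTU36, OTU5, OTU51, OTU62, OTU65, OTU68, OTU8

Tracing OTU29: it sits inside (OTU65,OTU29).
Tracing OTU1: it sits inside (OTU1,(OTU8,OTU2)).
Tracing OTU26: it sits inside (OTU5,OTU26).
The smallest clade enclosing all 3 is (((OTU1,(OTU8,OTU2)),(OTU36,((OTU5,OTU26),(OTU68,(OTU23,OTU51))))),(OTU62,(OTU65,OTU29))); the answer is its 12 terminal taxa in alphabetical order.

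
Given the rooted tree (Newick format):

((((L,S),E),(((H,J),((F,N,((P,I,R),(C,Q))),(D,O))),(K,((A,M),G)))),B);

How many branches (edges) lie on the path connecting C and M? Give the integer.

The MRCA of C and M is the node subtending (((H,J),((F,N,((P,I,R),(C,Q))),(D,O))),(K,((A,M),G))).
From C up to that node: 6 branches. From M up to the same node: 4 branches. Total: 6 + 4 = 10.

10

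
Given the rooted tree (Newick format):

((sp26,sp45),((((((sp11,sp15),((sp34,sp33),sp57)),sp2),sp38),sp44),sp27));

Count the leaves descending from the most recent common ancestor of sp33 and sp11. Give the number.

The MRCA of sp33 and sp11 is the node subtending ((sp11,sp15),((sp34,sp33),sp57)).
That clade contains 5 terminal taxa: sp11, sp15, sp33, sp34, sp57.

5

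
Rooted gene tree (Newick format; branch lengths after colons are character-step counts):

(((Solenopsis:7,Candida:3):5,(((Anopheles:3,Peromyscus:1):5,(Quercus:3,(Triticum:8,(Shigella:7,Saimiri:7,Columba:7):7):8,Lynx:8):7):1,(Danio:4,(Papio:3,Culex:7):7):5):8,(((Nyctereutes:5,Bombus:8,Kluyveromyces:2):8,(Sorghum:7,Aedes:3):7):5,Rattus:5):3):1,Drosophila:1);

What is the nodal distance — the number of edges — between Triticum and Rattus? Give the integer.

The MRCA of Triticum and Rattus is the node subtending ((Solenopsis,Candida),(((Anopheles,Peromyscus),(Quercus,(Triticum,(Shigella,Saimiri,Columba)),Lynx)),(Danio,(Papio,Culex))),(((Nyctereutes,Bombus,Kluyveromyces),(Sorghum,Aedes)),Rattus)).
From Triticum up to that node: 5 branches. From Rattus up to the same node: 2 branches. Total: 5 + 2 = 7.

7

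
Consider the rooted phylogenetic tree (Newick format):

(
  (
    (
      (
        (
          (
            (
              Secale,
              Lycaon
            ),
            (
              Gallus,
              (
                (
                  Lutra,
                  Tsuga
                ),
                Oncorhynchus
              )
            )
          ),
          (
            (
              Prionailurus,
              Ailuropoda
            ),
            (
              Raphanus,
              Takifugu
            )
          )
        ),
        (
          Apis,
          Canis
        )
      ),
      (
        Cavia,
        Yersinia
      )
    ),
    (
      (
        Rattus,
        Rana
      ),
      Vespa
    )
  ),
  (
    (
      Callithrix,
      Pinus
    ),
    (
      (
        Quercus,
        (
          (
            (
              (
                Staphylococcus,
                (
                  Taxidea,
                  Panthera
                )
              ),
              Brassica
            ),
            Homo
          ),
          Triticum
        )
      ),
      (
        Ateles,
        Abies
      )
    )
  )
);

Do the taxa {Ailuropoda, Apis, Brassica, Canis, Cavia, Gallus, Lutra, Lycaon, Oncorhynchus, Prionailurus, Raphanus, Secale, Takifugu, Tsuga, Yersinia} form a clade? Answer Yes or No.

The MRCA of the listed taxa is the root, so the smallest clade containing them is the whole tree.
That clade also contains Abies, Ateles, Callithrix, Homo, Panthera, Pinus, Quercus, Rana, Rattus, Staphylococcus, Taxidea, Triticum, Vespa, which are not in the proposed group, so the group is not monophyletic.

No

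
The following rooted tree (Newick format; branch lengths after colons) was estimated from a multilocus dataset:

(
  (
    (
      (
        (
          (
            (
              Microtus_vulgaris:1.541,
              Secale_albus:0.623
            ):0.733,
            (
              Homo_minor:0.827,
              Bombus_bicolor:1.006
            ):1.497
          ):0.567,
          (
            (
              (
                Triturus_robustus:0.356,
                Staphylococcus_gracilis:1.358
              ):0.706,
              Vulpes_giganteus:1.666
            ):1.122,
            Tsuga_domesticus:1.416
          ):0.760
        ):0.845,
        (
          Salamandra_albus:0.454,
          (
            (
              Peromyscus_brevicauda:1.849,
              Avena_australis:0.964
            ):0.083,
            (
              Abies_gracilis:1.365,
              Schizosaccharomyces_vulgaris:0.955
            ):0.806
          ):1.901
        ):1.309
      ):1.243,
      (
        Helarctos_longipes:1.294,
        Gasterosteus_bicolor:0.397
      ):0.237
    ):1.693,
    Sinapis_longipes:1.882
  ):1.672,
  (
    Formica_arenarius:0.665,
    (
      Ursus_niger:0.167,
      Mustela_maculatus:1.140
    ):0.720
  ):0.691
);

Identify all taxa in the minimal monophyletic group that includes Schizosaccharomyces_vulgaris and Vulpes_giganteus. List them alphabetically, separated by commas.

Tracing Schizosaccharomyces_vulgaris: it sits inside (Abies_gracilis,Schizosaccharomyces_vulgaris).
Tracing Vulpes_giganteus: it sits inside ((Triturus_robustus,Staphylococcus_gracilis),Vulpes_giganteus).
The smallest clade enclosing both is ((((Microtus_vulgaris,Secale_albus),(Homo_minor,Bombus_bicolor)),(((Triturus_robustus,Staphylococcus_gracilis),Vulpes_giganteus),Tsuga_domesticus)),(Salamandra_albus,((Peromyscus_brevicauda,Avena_australis),(Abies_gracilis,Schizosaccharomyces_vulgaris)))); the answer is its 13 terminal taxa in alphabetical order.

Abies_gracilis, Avena_australis, Bombus_bicolor, Homo_minor, Microtus_vulgaris, Peromyscus_brevicauda, Salamandra_albus, Schizosaccharomyces_vulgaris, Secale_albus, Staphylococcus_gracilis, Triturus_robustus, Tsuga_domesticus, Vulpes_giganteus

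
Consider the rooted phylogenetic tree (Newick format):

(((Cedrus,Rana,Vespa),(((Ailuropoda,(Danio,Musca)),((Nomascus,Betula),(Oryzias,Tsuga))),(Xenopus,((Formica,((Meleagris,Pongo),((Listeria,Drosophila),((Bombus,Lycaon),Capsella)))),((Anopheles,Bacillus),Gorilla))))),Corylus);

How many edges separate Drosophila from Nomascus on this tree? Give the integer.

The MRCA of Drosophila and Nomascus is the node subtending (((Ailuropoda,(Danio,Musca)),((Nomascus,Betula),(Oryzias,Tsuga))),(Xenopus,((Formica,((Meleagris,Pongo),((Listeria,Drosophila),((Bombus,Lycaon),Capsella)))),((Anopheles,Bacillus),Gorilla)))).
From Drosophila up to that node: 7 branches. From Nomascus up to the same node: 4 branches. Total: 7 + 4 = 11.

11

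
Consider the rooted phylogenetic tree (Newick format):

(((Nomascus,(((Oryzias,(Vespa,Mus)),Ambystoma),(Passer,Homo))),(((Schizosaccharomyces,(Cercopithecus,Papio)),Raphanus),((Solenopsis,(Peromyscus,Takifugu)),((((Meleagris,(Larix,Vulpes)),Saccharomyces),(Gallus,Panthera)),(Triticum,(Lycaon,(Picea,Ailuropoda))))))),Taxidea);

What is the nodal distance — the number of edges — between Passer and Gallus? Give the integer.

The MRCA of Passer and Gallus is the node subtending ((Nomascus,(((Oryzias,(Vespa,Mus)),Ambystoma),(Passer,Homo))),(((Schizosaccharomyces,(Cercopithecus,Papio)),Raphanus),((Solenopsis,(Peromyscus,Takifugu)),((((Meleagris,(Larix,Vulpes)),Saccharomyces),(Gallus,Panthera)),(Triticum,(Lycaon,(Picea,Ailuropoda))))))).
From Passer up to that node: 4 branches. From Gallus up to the same node: 6 branches. Total: 4 + 6 = 10.

10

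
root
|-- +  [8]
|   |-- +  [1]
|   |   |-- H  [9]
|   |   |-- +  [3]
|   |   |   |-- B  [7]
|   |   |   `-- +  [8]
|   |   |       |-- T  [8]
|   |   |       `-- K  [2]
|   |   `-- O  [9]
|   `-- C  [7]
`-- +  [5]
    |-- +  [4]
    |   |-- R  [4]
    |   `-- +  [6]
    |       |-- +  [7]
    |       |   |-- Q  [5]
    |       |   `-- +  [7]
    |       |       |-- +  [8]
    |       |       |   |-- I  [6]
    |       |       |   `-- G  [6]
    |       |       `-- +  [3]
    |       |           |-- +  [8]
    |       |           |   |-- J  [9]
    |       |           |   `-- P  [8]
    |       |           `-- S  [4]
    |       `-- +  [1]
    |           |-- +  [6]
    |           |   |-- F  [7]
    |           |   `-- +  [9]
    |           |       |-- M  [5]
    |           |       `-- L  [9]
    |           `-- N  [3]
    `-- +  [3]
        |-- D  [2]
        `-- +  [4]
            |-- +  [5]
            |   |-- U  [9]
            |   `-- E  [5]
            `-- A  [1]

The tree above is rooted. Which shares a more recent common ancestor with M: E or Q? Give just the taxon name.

Q

The MRCA of M and Q subtends ((Q,((I,G),((J,P),S))),((F,(M,L)),N)) (10 taxa).
The MRCA of M and E subtends ((R,((Q,((I,G),((J,P),S))),((F,(M,L)),N))),(D,((U,E),A))) (15 taxa).
The first is nested inside the second, so M shares a more recent common ancestor with Q.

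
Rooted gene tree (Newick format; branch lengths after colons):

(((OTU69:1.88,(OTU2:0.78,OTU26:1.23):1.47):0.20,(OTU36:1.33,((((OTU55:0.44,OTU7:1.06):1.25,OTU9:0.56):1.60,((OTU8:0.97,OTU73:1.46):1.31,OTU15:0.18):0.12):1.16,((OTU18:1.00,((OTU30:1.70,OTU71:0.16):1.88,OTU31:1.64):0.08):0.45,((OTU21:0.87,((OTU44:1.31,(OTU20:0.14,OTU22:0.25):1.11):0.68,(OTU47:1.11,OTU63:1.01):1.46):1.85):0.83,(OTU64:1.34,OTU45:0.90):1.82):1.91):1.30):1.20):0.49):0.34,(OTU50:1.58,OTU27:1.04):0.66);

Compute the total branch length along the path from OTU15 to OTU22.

9.39

The path runs OTU15 → … → MRCA → … → OTU22; the MRCA is the node subtending ((((OTU55,OTU7),OTU9),((OTU8,OTU73),OTU15)),((OTU18,((OTU30,OTU71),OTU31)),((OTU21,((OTU44,(OTU20,OTU22)),(OTU47,OTU63))),(OTU64,OTU45)))).
Branch lengths along that path: 0.18 + 0.12 + 1.16 + 1.30 + 1.91 + 0.83 + 1.85 + 0.68 + 1.11 + 0.25 = 9.39.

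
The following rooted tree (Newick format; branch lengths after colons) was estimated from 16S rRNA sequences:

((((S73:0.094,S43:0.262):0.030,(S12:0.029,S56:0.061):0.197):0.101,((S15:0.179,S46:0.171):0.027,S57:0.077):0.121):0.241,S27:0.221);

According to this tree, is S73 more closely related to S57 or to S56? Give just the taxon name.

S56

The MRCA of S73 and S56 subtends ((S73,S43),(S12,S56)) (4 taxa).
The MRCA of S73 and S57 subtends (((S73,S43),(S12,S56)),((S15,S46),S57)) (7 taxa).
The first is nested inside the second, so S73 shares a more recent common ancestor with S56.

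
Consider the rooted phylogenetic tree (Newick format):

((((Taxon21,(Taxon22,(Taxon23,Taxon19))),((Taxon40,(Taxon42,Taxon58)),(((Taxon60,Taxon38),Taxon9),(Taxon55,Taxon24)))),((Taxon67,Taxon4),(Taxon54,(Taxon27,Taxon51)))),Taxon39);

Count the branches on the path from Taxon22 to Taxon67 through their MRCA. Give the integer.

7

The MRCA of Taxon22 and Taxon67 is the node subtending (((Taxon21,(Taxon22,(Taxon23,Taxon19))),((Taxon40,(Taxon42,Taxon58)),(((Taxon60,Taxon38),Taxon9),(Taxon55,Taxon24)))),((Taxon67,Taxon4),(Taxon54,(Taxon27,Taxon51)))).
From Taxon22 up to that node: 4 branches. From Taxon67 up to the same node: 3 branches. Total: 4 + 3 = 7.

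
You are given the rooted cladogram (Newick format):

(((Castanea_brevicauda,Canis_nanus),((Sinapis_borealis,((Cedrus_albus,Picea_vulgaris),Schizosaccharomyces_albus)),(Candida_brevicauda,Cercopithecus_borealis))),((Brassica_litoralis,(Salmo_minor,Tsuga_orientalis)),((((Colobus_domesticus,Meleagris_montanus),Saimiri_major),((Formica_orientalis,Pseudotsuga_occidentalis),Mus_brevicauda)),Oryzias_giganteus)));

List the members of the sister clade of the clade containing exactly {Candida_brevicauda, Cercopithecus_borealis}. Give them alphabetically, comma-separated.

The clade containing exactly {Candida_brevicauda, Cercopithecus_borealis} attaches to the tree at the node subtending ((Sinapis_borealis,((Cedrus_albus,Picea_vulgaris),Schizosaccharomyces_albus)),(Candida_brevicauda,Cercopithecus_borealis)).
The other lineage descending from that same node — the sister group — is (Sinapis_borealis,((Cedrus_albus,Picea_vulgaris),Schizosaccharomyces_albus)); its 4 tips in alphabetical order are the answer.

Cedrus_albus, Picea_vulgaris, Schizosaccharomyces_albus, Sinapis_borealis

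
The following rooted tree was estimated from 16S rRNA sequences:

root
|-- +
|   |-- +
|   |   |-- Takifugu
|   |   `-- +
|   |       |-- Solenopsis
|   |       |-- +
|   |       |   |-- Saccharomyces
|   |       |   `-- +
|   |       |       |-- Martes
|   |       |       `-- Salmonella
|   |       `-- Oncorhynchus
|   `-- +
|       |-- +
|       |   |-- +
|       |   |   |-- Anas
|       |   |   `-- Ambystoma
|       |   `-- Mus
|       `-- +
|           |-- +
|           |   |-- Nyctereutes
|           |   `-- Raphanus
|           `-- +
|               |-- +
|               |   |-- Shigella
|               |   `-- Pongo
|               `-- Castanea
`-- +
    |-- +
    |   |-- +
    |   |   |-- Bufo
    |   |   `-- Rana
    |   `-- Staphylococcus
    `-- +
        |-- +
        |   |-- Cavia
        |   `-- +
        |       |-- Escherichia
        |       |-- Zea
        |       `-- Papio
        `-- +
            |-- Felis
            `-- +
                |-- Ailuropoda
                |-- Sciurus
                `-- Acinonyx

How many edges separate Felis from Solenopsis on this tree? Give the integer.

8

The MRCA of Felis and Solenopsis is the root of the tree.
From Felis up to that node: 4 branches. From Solenopsis up to the same node: 4 branches. Total: 4 + 4 = 8.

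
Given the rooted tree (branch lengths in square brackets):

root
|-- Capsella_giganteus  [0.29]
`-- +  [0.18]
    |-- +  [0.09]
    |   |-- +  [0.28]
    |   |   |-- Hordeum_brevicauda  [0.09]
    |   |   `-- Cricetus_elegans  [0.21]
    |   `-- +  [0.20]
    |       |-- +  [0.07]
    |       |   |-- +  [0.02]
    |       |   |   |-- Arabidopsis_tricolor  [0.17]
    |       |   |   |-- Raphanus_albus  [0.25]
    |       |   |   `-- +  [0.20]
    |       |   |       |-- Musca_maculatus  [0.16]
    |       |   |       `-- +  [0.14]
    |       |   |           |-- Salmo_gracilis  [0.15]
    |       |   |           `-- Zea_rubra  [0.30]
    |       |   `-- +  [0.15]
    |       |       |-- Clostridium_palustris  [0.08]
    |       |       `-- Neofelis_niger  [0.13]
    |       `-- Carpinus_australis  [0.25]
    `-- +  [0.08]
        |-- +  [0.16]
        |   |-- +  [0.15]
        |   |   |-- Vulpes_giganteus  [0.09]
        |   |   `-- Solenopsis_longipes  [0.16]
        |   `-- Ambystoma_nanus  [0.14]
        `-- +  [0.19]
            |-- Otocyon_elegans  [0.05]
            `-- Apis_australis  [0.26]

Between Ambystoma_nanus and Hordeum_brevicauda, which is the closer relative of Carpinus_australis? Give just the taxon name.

Hordeum_brevicauda

The MRCA of Carpinus_australis and Hordeum_brevicauda subtends ((Hordeum_brevicauda,Cricetus_elegans),(((Arabidopsis_tricolor,Raphanus_albus,(Musca_maculatus,(Salmo_gracilis,Zea_rubra))),(Clostridium_palustris,Neofelis_niger)),Carpinus_australis)) (10 taxa).
The MRCA of Carpinus_australis and Ambystoma_nanus subtends (((Hordeum_brevicauda,Cricetus_elegans),(((Arabidopsis_tricolor,Raphanus_albus,(Musca_maculatus,(Salmo_gracilis,Zea_rubra))),(Clostridium_palustris,Neofelis_niger)),Carpinus_australis)),(((Vulpes_giganteus,Solenopsis_longipes),Ambystoma_nanus),(Otocyon_elegans,Apis_australis))) (15 taxa).
The first is nested inside the second, so Carpinus_australis shares a more recent common ancestor with Hordeum_brevicauda.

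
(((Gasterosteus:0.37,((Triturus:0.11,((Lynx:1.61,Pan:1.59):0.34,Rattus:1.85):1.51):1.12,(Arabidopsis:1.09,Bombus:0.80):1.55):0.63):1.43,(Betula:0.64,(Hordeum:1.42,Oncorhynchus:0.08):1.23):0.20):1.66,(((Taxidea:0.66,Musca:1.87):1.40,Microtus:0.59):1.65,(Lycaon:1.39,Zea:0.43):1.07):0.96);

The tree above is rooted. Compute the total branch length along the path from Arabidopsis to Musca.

12.24

The path runs Arabidopsis → … → MRCA → … → Musca; the MRCA is the root of the tree.
Branch lengths along that path: 1.09 + 1.55 + 0.63 + 1.43 + 1.66 + 0.96 + 1.65 + 1.40 + 1.87 = 12.24.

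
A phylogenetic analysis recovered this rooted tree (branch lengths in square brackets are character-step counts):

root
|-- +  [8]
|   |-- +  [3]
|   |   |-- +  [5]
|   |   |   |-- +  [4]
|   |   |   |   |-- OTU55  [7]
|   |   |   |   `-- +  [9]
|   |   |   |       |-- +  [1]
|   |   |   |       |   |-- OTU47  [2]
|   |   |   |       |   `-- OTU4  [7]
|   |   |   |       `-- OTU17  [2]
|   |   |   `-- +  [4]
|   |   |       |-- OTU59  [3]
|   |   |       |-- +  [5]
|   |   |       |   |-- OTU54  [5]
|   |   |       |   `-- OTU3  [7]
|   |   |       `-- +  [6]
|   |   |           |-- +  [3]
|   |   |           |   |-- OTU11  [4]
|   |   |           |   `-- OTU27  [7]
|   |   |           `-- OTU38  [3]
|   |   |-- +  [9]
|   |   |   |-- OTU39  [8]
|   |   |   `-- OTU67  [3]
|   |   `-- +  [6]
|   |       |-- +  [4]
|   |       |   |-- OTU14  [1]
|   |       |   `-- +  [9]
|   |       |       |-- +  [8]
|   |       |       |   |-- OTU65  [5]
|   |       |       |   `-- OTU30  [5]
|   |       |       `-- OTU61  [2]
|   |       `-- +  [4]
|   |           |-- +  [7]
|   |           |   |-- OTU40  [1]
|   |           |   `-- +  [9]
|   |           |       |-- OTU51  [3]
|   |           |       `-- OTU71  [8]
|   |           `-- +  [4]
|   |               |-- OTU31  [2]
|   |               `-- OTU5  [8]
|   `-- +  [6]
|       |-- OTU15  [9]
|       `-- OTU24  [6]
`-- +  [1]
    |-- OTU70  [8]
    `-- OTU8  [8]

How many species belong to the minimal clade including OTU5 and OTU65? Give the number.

9

The MRCA of OTU5 and OTU65 is the node subtending ((OTU14,((OTU65,OTU30),OTU61)),((OTU40,(OTU51,OTU71)),(OTU31,OTU5))).
That clade contains 9 terminal taxa: OTU14, OTU30, OTU31, OTU40, OTU5, OTU51, OTU61, OTU65, OTU71.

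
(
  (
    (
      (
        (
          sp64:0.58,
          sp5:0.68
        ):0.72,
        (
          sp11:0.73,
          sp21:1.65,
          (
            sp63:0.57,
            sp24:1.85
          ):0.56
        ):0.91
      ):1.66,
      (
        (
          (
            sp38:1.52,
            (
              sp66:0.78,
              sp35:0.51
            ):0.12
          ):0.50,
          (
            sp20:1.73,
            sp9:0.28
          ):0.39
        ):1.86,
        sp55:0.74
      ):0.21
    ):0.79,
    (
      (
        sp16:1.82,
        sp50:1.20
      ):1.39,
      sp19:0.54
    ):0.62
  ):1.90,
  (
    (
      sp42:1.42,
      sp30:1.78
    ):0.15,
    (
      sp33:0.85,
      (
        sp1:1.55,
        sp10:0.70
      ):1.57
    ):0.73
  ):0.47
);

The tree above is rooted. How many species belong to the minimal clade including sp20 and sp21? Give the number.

The MRCA of sp20 and sp21 is the node subtending (((sp64,sp5),(sp11,sp21,(sp63,sp24))),(((sp38,(sp66,sp35)),(sp20,sp9)),sp55)).
That clade contains 12 terminal taxa: sp11, sp20, sp21, sp24, sp35, sp38, sp5, sp55, sp63, sp64, sp66, sp9.

12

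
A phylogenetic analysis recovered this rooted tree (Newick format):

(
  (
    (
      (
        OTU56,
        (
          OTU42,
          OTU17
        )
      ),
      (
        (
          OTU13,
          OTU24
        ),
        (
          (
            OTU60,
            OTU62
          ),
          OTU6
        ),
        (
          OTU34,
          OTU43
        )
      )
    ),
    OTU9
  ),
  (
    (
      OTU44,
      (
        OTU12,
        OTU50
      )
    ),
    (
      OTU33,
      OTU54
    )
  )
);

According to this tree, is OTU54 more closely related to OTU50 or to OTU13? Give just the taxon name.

The MRCA of OTU54 and OTU50 subtends ((OTU44,(OTU12,OTU50)),(OTU33,OTU54)) (5 taxa).
The MRCA of OTU54 and OTU13 is the root, subtending the entire tree (16 taxa).
The first is nested inside the second, so OTU54 shares a more recent common ancestor with OTU50.

OTU50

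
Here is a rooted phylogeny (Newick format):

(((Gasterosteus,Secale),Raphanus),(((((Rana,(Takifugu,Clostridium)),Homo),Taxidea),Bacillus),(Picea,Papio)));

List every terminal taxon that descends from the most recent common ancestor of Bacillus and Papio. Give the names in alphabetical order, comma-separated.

Bacillus, Clostridium, Homo, Papio, Picea, Rana, Takifugu, Taxidea

Tracing Bacillus: it sits inside ((((Rana,(Takifugu,Clostridium)),Homo),Taxidea),Bacillus).
Tracing Papio: it sits inside (Picea,Papio).
The smallest clade enclosing both is (((((Rana,(Takifugu,Clostridium)),Homo),Taxidea),Bacillus),(Picea,Papio)); the answer is its 8 terminal taxa in alphabetical order.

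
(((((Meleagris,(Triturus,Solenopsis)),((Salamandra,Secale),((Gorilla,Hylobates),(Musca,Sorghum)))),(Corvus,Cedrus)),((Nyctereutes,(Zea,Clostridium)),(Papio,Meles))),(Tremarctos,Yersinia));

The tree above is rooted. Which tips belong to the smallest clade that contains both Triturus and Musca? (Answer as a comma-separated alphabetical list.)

Gorilla, Hylobates, Meleagris, Musca, Salamandra, Secale, Solenopsis, Sorghum, Triturus

Tracing Triturus: it sits inside (Triturus,Solenopsis).
Tracing Musca: it sits inside (Musca,Sorghum).
The smallest clade enclosing both is ((Meleagris,(Triturus,Solenopsis)),((Salamandra,Secale),((Gorilla,Hylobates),(Musca,Sorghum)))); the answer is its 9 terminal taxa in alphabetical order.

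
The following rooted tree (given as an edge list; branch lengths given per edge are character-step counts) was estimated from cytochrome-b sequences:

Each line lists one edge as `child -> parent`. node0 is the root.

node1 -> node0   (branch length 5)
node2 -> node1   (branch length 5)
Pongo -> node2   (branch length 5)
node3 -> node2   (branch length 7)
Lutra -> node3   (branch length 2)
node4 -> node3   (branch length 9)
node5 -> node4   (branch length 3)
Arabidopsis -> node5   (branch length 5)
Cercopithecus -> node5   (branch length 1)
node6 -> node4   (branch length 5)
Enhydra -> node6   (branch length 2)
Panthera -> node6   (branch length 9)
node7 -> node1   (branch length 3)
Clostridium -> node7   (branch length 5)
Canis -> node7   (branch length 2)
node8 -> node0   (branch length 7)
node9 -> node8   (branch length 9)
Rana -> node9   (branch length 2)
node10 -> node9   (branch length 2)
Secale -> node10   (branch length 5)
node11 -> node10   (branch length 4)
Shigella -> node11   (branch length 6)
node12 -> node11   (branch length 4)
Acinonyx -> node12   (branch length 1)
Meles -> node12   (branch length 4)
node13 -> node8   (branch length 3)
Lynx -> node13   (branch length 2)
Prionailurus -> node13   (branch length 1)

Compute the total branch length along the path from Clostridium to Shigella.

The path runs Clostridium → … → MRCA → … → Shigella; the MRCA is the root of the tree.
Branch lengths along that path: 5 + 3 + 5 + 7 + 9 + 2 + 4 + 6 = 41.

41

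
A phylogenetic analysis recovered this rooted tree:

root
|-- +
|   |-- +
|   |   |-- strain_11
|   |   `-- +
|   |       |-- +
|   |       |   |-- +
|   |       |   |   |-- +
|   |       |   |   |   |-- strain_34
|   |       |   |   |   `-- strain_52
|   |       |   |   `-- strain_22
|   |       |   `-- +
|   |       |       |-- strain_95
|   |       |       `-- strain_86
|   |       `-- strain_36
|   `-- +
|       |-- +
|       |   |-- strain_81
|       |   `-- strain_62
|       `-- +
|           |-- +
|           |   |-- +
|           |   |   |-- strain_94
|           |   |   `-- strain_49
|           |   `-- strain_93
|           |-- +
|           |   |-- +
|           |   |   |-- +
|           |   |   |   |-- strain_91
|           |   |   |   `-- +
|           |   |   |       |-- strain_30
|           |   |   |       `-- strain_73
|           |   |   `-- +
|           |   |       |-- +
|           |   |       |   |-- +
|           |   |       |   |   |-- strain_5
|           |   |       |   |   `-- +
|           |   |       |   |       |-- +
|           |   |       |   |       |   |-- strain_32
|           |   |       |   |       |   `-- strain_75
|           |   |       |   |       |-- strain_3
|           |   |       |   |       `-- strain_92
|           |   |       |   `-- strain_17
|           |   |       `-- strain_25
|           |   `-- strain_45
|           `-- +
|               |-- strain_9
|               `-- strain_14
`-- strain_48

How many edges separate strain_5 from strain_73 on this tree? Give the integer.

The MRCA of strain_5 and strain_73 is the node subtending ((strain_91,(strain_30,strain_73)),(((strain_5,((strain_32,strain_75),strain_3,strain_92)),strain_17),strain_25)).
From strain_5 up to that node: 4 branches. From strain_73 up to the same node: 3 branches. Total: 4 + 3 = 7.

7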